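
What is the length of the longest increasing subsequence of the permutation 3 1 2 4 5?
4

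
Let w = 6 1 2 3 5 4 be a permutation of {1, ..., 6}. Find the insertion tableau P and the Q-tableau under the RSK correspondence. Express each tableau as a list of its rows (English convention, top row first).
P = [[1, 2, 3, 4], [5], [6]], Q = [[1, 3, 4, 5], [2], [6]]

Insert each entry of the permutation into P by Schensted row insertion, recording in Q the position of each new cell.

Insert 6: appended to row 1. P = [[6]].
Insert 1: 1 bumps 6 from row 1; 6 starts row 2. P = [[1], [6]].
Insert 2: appended to row 1. P = [[1, 2], [6]].
Insert 3: appended to row 1. P = [[1, 2, 3], [6]].
Insert 5: appended to row 1. P = [[1, 2, 3, 5], [6]].
Insert 4: 4 bumps 5 from row 1; 5 bumps 6 from row 2; 6 starts row 3. P = [[1, 2, 3, 4], [5], [6]].

So P = [[1, 2, 3, 4], [5], [6]], Q = [[1, 3, 4, 5], [2], [6]].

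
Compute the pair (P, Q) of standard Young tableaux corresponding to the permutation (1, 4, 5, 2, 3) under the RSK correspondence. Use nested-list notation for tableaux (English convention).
Insert each entry of the permutation into P by Schensted row insertion, recording in Q the position of each new cell.

Insert 1: appended to row 1. P = [[1]], Q = [[1]].
Insert 4: appended to row 1. P = [[1, 4]], Q = [[1, 2]].
Insert 5: appended to row 1. P = [[1, 4, 5]], Q = [[1, 2, 3]].
Insert 2: 2 bumps 4 from row 1; 4 starts row 2. P = [[1, 2, 5], [4]], Q = [[1, 2, 3], [4]].
Insert 3: 3 bumps 5 from row 1; 5 appends to row 2. P = [[1, 2, 3], [4, 5]], Q = [[1, 2, 3], [4, 5]].

So P = [[1, 2, 3], [4, 5]], Q = [[1, 2, 3], [4, 5]].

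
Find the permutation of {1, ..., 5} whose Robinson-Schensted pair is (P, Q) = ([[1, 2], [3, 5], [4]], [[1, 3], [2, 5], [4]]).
Reverse the RSK construction: for i from n down to 1, find the cell of Q containing i, remove the entry at that cell from P, and reverse-bump it up through P; the value ejected from row 1 is w(i).

Step i=5: Q has 5 at row 2, column 2; remove 5 from row 2 of P and reverse-bump: 5 enters row 1 and ejects 2. So w(5) = 2. P is now [[1, 5], [3], [4]].
Step i=4: Q has 4 at row 3, column 1; remove 4 from row 3 of P and reverse-bump: 4 enters row 2 and ejects 3; 3 enters row 1 and ejects 1. So w(4) = 1. P is now [[3, 5], [4]].
Step i=3: Q has 3 at row 1, column 2; remove that cell from P, ejecting 5. So w(3) = 5. P is now [[3], [4]].
Step i=2: Q has 2 at row 2, column 1; remove 4 from row 2 of P and reverse-bump: 4 enters row 1 and ejects 3. So w(2) = 3. P is now [[4]].
Step i=1: Q has 1 at row 1, column 1; remove that cell from P, ejecting 4. So w(1) = 4. P is now [].

So w = 4 3 5 1 2.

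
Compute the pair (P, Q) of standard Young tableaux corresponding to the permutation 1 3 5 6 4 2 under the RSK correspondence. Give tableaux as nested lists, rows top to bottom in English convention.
P = [[1, 2, 4, 6], [3], [5]], Q = [[1, 2, 3, 4], [5], [6]]

Insert each entry of the permutation into P by Schensted row insertion, recording in Q the position of each new cell.

Insert 1: appended to row 1. P = [[1]].
Insert 3: appended to row 1. P = [[1, 3]].
Insert 5: appended to row 1. P = [[1, 3, 5]].
Insert 6: appended to row 1. P = [[1, 3, 5, 6]].
Insert 4: 4 bumps 5 from row 1; 5 starts row 2. P = [[1, 3, 4, 6], [5]].
Insert 2: 2 bumps 3 from row 1; 3 bumps 5 from row 2; 5 starts row 3. P = [[1, 2, 4, 6], [3], [5]].

So P = [[1, 2, 4, 6], [3], [5]], Q = [[1, 2, 3, 4], [5], [6]].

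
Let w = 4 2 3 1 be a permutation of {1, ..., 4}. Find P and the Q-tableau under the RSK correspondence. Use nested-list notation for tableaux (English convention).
P = [[1, 3], [2], [4]], Q = [[1, 3], [2], [4]]

Insert each entry of the permutation into P by Schensted row insertion, recording in Q the position of each new cell.

Insert 4: appended to row 1. P = [[4]].
Insert 2: 2 bumps 4 from row 1; 4 starts row 2. P = [[2], [4]].
Insert 3: appended to row 1. P = [[2, 3], [4]].
Insert 1: 1 bumps 2 from row 1; 2 bumps 4 from row 2; 4 starts row 3. P = [[1, 3], [2], [4]].

So P = [[1, 3], [2], [4]], Q = [[1, 3], [2], [4]].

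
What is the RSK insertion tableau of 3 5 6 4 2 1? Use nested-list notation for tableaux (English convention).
P = [[1, 4, 6], [2], [3], [5]]

Insert 3: appended to row 1. P = [[3]].
Insert 5: appended to row 1. P = [[3, 5]].
Insert 6: appended to row 1. P = [[3, 5, 6]].
Insert 4: 4 bumps 5 from row 1; 5 starts row 2. P = [[3, 4, 6], [5]].
Insert 2: 2 bumps 3 from row 1; 3 bumps 5 from row 2; 5 starts row 3. P = [[2, 4, 6], [3], [5]].
Insert 1: 1 bumps 2 from row 1; 2 bumps 3 from row 2; 3 bumps 5 from row 3; 5 starts row 4. P = [[1, 4, 6], [2], [3], [5]].

So P = [[1, 4, 6], [2], [3], [5]].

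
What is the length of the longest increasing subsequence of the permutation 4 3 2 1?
1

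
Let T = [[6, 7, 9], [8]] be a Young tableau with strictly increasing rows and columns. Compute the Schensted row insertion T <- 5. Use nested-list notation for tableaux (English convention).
In row 1, 5 replaces 6 (the leftmost entry greater than 5); 6 is bumped to row 2. In row 2, 6 replaces 8 (the leftmost entry greater than 6); 8 is bumped to row 3. 8 starts a new row 3. The new tableau is [[5, 7, 9], [6], [8]].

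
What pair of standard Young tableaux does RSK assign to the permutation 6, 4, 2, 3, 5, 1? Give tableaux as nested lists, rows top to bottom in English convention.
Insert each entry of the permutation into P by Schensted row insertion, recording in Q the position of each new cell.

Insert 6: appended to row 1. P = [[6]].
Insert 4: 4 bumps 6 from row 1; 6 starts row 2. P = [[4], [6]].
Insert 2: 2 bumps 4 from row 1; 4 bumps 6 from row 2; 6 starts row 3. P = [[2], [4], [6]].
Insert 3: appended to row 1. P = [[2, 3], [4], [6]].
Insert 5: appended to row 1. P = [[2, 3, 5], [4], [6]].
Insert 1: 1 bumps 2 from row 1; 2 bumps 4 from row 2; 4 bumps 6 from row 3; 6 starts row 4. P = [[1, 3, 5], [2], [4], [6]].

So P = [[1, 3, 5], [2], [4], [6]], Q = [[1, 4, 5], [2], [3], [6]].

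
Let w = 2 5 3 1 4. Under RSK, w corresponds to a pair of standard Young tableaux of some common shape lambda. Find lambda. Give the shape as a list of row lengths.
[3, 1, 1]

Row-insert each entry into an empty tableau.

After inserting 2: P = [[2]].
After inserting 5: P = [[2, 5]].
After inserting 3: P = [[2, 3], [5]].
After inserting 1: P = [[1, 3], [2], [5]].
After inserting 4: P = [[1, 3, 4], [2], [5]].

The final insertion tableau P = [[1, 3, 4], [2], [5]] has shape [3, 1, 1].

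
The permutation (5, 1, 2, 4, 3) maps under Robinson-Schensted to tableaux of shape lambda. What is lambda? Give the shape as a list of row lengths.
RSK row insertion gives P = [[1, 2, 3], [4], [5]], which has shape [3, 1, 1].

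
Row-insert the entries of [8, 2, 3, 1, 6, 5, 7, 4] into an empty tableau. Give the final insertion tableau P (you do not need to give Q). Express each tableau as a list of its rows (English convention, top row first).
P = [[1, 3, 4, 7], [2, 5], [6], [8]]

Insert 8: appended to row 1. P = [[8]].
Insert 2: 2 bumps 8 from row 1; 8 starts row 2. P = [[2], [8]].
Insert 3: appended to row 1. P = [[2, 3], [8]].
Insert 1: 1 bumps 2 from row 1; 2 bumps 8 from row 2; 8 starts row 3. P = [[1, 3], [2], [8]].
Insert 6: appended to row 1. P = [[1, 3, 6], [2], [8]].
Insert 5: 5 bumps 6 from row 1; 6 appends to row 2. P = [[1, 3, 5], [2, 6], [8]].
Insert 7: appended to row 1. P = [[1, 3, 5, 7], [2, 6], [8]].
Insert 4: 4 bumps 5 from row 1; 5 bumps 6 from row 2; 6 bumps 8 from row 3; 8 starts row 4. P = [[1, 3, 4, 7], [2, 5], [6], [8]].

So P = [[1, 3, 4, 7], [2, 5], [6], [8]].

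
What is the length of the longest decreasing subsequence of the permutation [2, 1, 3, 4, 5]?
2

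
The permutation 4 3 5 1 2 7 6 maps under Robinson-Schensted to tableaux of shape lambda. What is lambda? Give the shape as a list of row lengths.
Row-insert each entry into an empty tableau.

After inserting 4: P = [[4]].
After inserting 3: P = [[3], [4]].
After inserting 5: P = [[3, 5], [4]].
After inserting 1: P = [[1, 5], [3], [4]].
After inserting 2: P = [[1, 2], [3, 5], [4]].
After inserting 7: P = [[1, 2, 7], [3, 5], [4]].
After inserting 6: P = [[1, 2, 6], [3, 5, 7], [4]].

The final insertion tableau P = [[1, 2, 6], [3, 5, 7], [4]] has shape [3, 3, 1].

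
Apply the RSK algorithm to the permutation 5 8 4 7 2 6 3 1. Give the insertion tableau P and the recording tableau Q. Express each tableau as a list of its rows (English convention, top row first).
Insert each entry of the permutation into P by Schensted row insertion, recording in Q the position of each new cell.

After inserting 5: P = [[5]].
After inserting 8: P = [[5, 8]].
After inserting 4: P = [[4, 8], [5]].
After inserting 7: P = [[4, 7], [5, 8]].
After inserting 2: P = [[2, 7], [4, 8], [5]].
After inserting 6: P = [[2, 6], [4, 7], [5, 8]].
After inserting 3: P = [[2, 3], [4, 6], [5, 7], [8]].
After inserting 1: P = [[1, 3], [2, 6], [4, 7], [5], [8]].

So P = [[1, 3], [2, 6], [4, 7], [5], [8]], Q = [[1, 2], [3, 4], [5, 6], [7], [8]].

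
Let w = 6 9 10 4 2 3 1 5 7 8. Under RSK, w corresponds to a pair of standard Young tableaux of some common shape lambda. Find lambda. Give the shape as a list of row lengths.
Row-insert each entry into an empty tableau.

After inserting 6: P = [[6]].
After inserting 9: P = [[6, 9]].
After inserting 10: P = [[6, 9, 10]].
After inserting 4: P = [[4, 9, 10], [6]].
After inserting 2: P = [[2, 9, 10], [4], [6]].
After inserting 3: P = [[2, 3, 10], [4, 9], [6]].
After inserting 1: P = [[1, 3, 10], [2, 9], [4], [6]].
After inserting 5: P = [[1, 3, 5], [2, 9, 10], [4], [6]].
After inserting 7: P = [[1, 3, 5, 7], [2, 9, 10], [4], [6]].
After inserting 8: P = [[1, 3, 5, 7, 8], [2, 9, 10], [4], [6]].

The final insertion tableau P = [[1, 3, 5, 7, 8], [2, 9, 10], [4], [6]] has shape [5, 3, 1, 1].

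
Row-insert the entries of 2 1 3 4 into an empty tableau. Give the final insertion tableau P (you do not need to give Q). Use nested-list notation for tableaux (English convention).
Insert 2: appended to row 1. P = [[2]].
Insert 1: 1 bumps 2 from row 1; 2 starts row 2. P = [[1], [2]].
Insert 3: appended to row 1. P = [[1, 3], [2]].
Insert 4: appended to row 1. P = [[1, 3, 4], [2]].

So P = [[1, 3, 4], [2]].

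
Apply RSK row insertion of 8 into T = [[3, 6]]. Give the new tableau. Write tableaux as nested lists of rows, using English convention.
[[3, 6, 8]]

8 is larger than every entry of row 1, so it is appended to row 1. The new tableau is [[3, 6, 8]].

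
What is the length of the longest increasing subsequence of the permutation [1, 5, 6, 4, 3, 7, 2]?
4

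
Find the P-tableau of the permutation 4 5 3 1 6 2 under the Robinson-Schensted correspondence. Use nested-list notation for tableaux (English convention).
P = [[1, 2, 6], [3, 5], [4]]

After inserting 4: P = [[4]].
After inserting 5: P = [[4, 5]].
After inserting 3: P = [[3, 5], [4]].
After inserting 1: P = [[1, 5], [3], [4]].
After inserting 6: P = [[1, 5, 6], [3], [4]].
After inserting 2: P = [[1, 2, 6], [3, 5], [4]].

So P = [[1, 2, 6], [3, 5], [4]].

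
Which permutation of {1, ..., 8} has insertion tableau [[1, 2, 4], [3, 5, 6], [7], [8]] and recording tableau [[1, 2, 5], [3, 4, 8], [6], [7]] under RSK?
3 8 1 5 7 6 2 4

Reverse the RSK construction: for i from n down to 1, find the cell of Q containing i, remove the entry at that cell from P, and reverse-bump it up through P; the value ejected from row 1 is w(i).

Step i=8: Q has 8 at row 2, column 3; remove 6 from row 2 of P and reverse-bump: 6 enters row 1 and ejects 4. So w(8) = 4. P is now [[1, 2, 6], [3, 5], [7], [8]].
Step i=7: Q has 7 at row 4, column 1; remove 8 from row 4 of P and reverse-bump: 8 enters row 3 and ejects 7; 7 enters row 2 and ejects 5; 5 enters row 1 and ejects 2. So w(7) = 2. P is now [[1, 5, 6], [3, 7], [8]].
Step i=6: Q has 6 at row 3, column 1; remove 8 from row 3 of P and reverse-bump: 8 enters row 2 and ejects 7; 7 enters row 1 and ejects 6. So w(6) = 6. P is now [[1, 5, 7], [3, 8]].
Step i=5: Q has 5 at row 1, column 3; remove that cell from P, ejecting 7. So w(5) = 7. P is now [[1, 5], [3, 8]].
Step i=4: Q has 4 at row 2, column 2; remove 8 from row 2 of P and reverse-bump: 8 enters row 1 and ejects 5. So w(4) = 5. P is now [[1, 8], [3]].
Step i=3: Q has 3 at row 2, column 1; remove 3 from row 2 of P and reverse-bump: 3 enters row 1 and ejects 1. So w(3) = 1. P is now [[3, 8]].
Step i=2: Q has 2 at row 1, column 2; remove that cell from P, ejecting 8. So w(2) = 8. P is now [[3]].
Step i=1: Q has 1 at row 1, column 1; remove that cell from P, ejecting 3. So w(1) = 3. P is now [].

So w = 3 8 1 5 7 6 2 4.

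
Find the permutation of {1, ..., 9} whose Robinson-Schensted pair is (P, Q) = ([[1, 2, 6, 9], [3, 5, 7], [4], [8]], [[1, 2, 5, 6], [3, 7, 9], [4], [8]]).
Reverse the RSK construction: for i from n down to 1, find the cell of Q containing i, remove the entry at that cell from P, and reverse-bump it up through P; the value ejected from row 1 is w(i).

Step i=9: Q has 9 at row 2, column 3; remove 7 from row 2 of P and reverse-bump: 7 enters row 1 and ejects 6. So w(9) = 6. P is now [[1, 2, 7, 9], [3, 5], [4], [8]].
Step i=8: Q has 8 at row 4, column 1; remove 8 from row 4 of P and reverse-bump: 8 enters row 3 and ejects 4; 4 enters row 2 and ejects 3; 3 enters row 1 and ejects 2. So w(8) = 2. P is now [[1, 3, 7, 9], [4, 5], [8]].
Step i=7: Q has 7 at row 2, column 2; remove 5 from row 2 of P and reverse-bump: 5 enters row 1 and ejects 3. So w(7) = 3. P is now [[1, 5, 7, 9], [4], [8]].
Step i=6: Q has 6 at row 1, column 4; remove that cell from P, ejecting 9. So w(6) = 9. P is now [[1, 5, 7], [4], [8]].
Step i=5: Q has 5 at row 1, column 3; remove that cell from P, ejecting 7. So w(5) = 7. P is now [[1, 5], [4], [8]].
Step i=4: Q has 4 at row 3, column 1; remove 8 from row 3 of P and reverse-bump: 8 enters row 2 and ejects 4; 4 enters row 1 and ejects 1. So w(4) = 1. P is now [[4, 5], [8]].
Step i=3: Q has 3 at row 2, column 1; remove 8 from row 2 of P and reverse-bump: 8 enters row 1 and ejects 5. So w(3) = 5. P is now [[4, 8]].
Step i=2: Q has 2 at row 1, column 2; remove that cell from P, ejecting 8. So w(2) = 8. P is now [[4]].
Step i=1: Q has 1 at row 1, column 1; remove that cell from P, ejecting 4. So w(1) = 4. P is now [].

So w = 4 8 5 1 7 9 3 2 6.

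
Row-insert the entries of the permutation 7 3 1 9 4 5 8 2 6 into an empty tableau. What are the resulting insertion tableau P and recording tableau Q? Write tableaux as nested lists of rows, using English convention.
Insert each entry of the permutation into P by Schensted row insertion, recording in Q the position of each new cell.

Insert 7: appended to row 1. P = [[7]], Q = [[1]].
Insert 3: 3 bumps 7 from row 1; 7 starts row 2. P = [[3], [7]], Q = [[1], [2]].
Insert 1: 1 bumps 3 from row 1; 3 bumps 7 from row 2; 7 starts row 3. P = [[1], [3], [7]], Q = [[1], [2], [3]].
Insert 9: appended to row 1. P = [[1, 9], [3], [7]], Q = [[1, 4], [2], [3]].
Insert 4: 4 bumps 9 from row 1; 9 appends to row 2. P = [[1, 4], [3, 9], [7]], Q = [[1, 4], [2, 5], [3]].
Insert 5: appended to row 1. P = [[1, 4, 5], [3, 9], [7]], Q = [[1, 4, 6], [2, 5], [3]].
Insert 8: appended to row 1. P = [[1, 4, 5, 8], [3, 9], [7]], Q = [[1, 4, 6, 7], [2, 5], [3]].
Insert 2: 2 bumps 4 from row 1; 4 bumps 9 from row 2; 9 appends to row 3. P = [[1, 2, 5, 8], [3, 4], [7, 9]], Q = [[1, 4, 6, 7], [2, 5], [3, 8]].
Insert 6: 6 bumps 8 from row 1; 8 appends to row 2. P = [[1, 2, 5, 6], [3, 4, 8], [7, 9]], Q = [[1, 4, 6, 7], [2, 5, 9], [3, 8]].

So P = [[1, 2, 5, 6], [3, 4, 8], [7, 9]], Q = [[1, 4, 6, 7], [2, 5, 9], [3, 8]].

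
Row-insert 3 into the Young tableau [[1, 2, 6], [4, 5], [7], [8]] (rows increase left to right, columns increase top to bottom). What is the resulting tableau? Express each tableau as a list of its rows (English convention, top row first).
In row 1, 3 replaces 6 (the leftmost entry greater than 3); 6 is bumped to row 2. 6 is appended to row 2. The new tableau is [[1, 2, 3], [4, 5, 6], [7], [8]].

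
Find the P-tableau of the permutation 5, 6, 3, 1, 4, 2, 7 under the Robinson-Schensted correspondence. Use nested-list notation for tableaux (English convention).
P = [[1, 2, 7], [3, 4], [5, 6]]

After inserting 5: P = [[5]].
After inserting 6: P = [[5, 6]].
After inserting 3: P = [[3, 6], [5]].
After inserting 1: P = [[1, 6], [3], [5]].
After inserting 4: P = [[1, 4], [3, 6], [5]].
After inserting 2: P = [[1, 2], [3, 4], [5, 6]].
After inserting 7: P = [[1, 2, 7], [3, 4], [5, 6]].

So P = [[1, 2, 7], [3, 4], [5, 6]].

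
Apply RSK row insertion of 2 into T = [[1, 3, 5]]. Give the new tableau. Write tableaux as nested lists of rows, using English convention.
In row 1, 2 replaces 3 (the leftmost entry greater than 2); 3 is bumped to row 2. 3 starts a new row 2. The new tableau is [[1, 2, 5], [3]].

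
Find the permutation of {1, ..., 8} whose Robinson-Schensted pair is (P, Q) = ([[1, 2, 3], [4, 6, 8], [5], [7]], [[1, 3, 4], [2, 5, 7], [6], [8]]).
5 1 7 8 6 2 4 3

Reverse the RSK construction: for i from n down to 1, find the cell of Q containing i, remove the entry at that cell from P, and reverse-bump it up through P; the value ejected from row 1 is w(i).

Step i=8: Q has 8 at row 4, column 1; remove 7 from row 4 of P and reverse-bump: 7 enters row 3 and ejects 5; 5 enters row 2 and ejects 4; 4 enters row 1 and ejects 3. So w(8) = 3. P is now [[1, 2, 4], [5, 6, 8], [7]].
Step i=7: Q has 7 at row 2, column 3; remove 8 from row 2 of P and reverse-bump: 8 enters row 1 and ejects 4. So w(7) = 4. P is now [[1, 2, 8], [5, 6], [7]].
Step i=6: Q has 6 at row 3, column 1; remove 7 from row 3 of P and reverse-bump: 7 enters row 2 and ejects 6; 6 enters row 1 and ejects 2. So w(6) = 2. P is now [[1, 6, 8], [5, 7]].
Step i=5: Q has 5 at row 2, column 2; remove 7 from row 2 of P and reverse-bump: 7 enters row 1 and ejects 6. So w(5) = 6. P is now [[1, 7, 8], [5]].
Step i=4: Q has 4 at row 1, column 3; remove that cell from P, ejecting 8. So w(4) = 8. P is now [[1, 7], [5]].
Step i=3: Q has 3 at row 1, column 2; remove that cell from P, ejecting 7. So w(3) = 7. P is now [[1], [5]].
Step i=2: Q has 2 at row 2, column 1; remove 5 from row 2 of P and reverse-bump: 5 enters row 1 and ejects 1. So w(2) = 1. P is now [[5]].
Step i=1: Q has 1 at row 1, column 1; remove that cell from P, ejecting 5. So w(1) = 5. P is now [].

So w = 5 1 7 8 6 2 4 3.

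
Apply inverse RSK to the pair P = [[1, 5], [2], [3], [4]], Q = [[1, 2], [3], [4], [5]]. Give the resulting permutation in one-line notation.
4 5 3 2 1

Reverse RSK: for i = n, n-1, ..., 1, locate i in Q, remove the corresponding corner cell from P, and reverse-bump its entry up through P; the value ejected from row 1 is w(i).

So w = 4 5 3 2 1.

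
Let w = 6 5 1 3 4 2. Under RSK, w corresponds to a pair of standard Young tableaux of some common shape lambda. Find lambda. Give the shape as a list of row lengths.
RSK row insertion gives P = [[1, 2, 4], [3], [5], [6]], which has shape [3, 1, 1, 1].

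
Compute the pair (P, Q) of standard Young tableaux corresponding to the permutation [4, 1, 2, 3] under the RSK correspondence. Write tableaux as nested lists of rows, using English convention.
P = [[1, 2, 3], [4]], Q = [[1, 3, 4], [2]]

Insert each entry of the permutation into P by Schensted row insertion, recording in Q the position of each new cell.

Insert 4: appended to row 1. P = [[4]], Q = [[1]].
Insert 1: 1 bumps 4 from row 1; 4 starts row 2. P = [[1], [4]], Q = [[1], [2]].
Insert 2: appended to row 1. P = [[1, 2], [4]], Q = [[1, 3], [2]].
Insert 3: appended to row 1. P = [[1, 2, 3], [4]], Q = [[1, 3, 4], [2]].

So P = [[1, 2, 3], [4]], Q = [[1, 3, 4], [2]].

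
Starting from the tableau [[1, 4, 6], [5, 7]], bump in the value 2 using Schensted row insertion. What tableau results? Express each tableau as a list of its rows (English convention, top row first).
[[1, 2, 6], [4, 7], [5]]

In row 1, 2 replaces 4 (the leftmost entry greater than 2); 4 is bumped to row 2. In row 2, 4 replaces 5 (the leftmost entry greater than 4); 5 is bumped to row 3. 5 starts a new row 3. The new tableau is [[1, 2, 6], [4, 7], [5]].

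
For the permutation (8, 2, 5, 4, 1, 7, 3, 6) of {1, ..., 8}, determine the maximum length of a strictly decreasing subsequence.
4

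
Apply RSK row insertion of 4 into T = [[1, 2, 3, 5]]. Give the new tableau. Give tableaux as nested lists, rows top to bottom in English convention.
[[1, 2, 3, 4], [5]]

In row 1, 4 replaces 5 (the leftmost entry greater than 4); 5 is bumped to row 2. 5 starts a new row 2. The new tableau is [[1, 2, 3, 4], [5]].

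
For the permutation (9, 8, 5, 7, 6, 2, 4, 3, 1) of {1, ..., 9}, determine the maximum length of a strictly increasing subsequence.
2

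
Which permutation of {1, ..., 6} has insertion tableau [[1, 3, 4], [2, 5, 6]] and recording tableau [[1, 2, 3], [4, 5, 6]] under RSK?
2 5 6 1 3 4

Reverse the RSK construction: for i from n down to 1, find the cell of Q containing i, remove the entry at that cell from P, and reverse-bump it up through P; the value ejected from row 1 is w(i).

Step i=6: Q has 6 at row 2, column 3; remove 6 from row 2 of P and reverse-bump: 6 enters row 1 and ejects 4. So w(6) = 4. P is now [[1, 3, 6], [2, 5]].
Step i=5: Q has 5 at row 2, column 2; remove 5 from row 2 of P and reverse-bump: 5 enters row 1 and ejects 3. So w(5) = 3. P is now [[1, 5, 6], [2]].
Step i=4: Q has 4 at row 2, column 1; remove 2 from row 2 of P and reverse-bump: 2 enters row 1 and ejects 1. So w(4) = 1. P is now [[2, 5, 6]].
Step i=3: Q has 3 at row 1, column 3; remove that cell from P, ejecting 6. So w(3) = 6. P is now [[2, 5]].
Step i=2: Q has 2 at row 1, column 2; remove that cell from P, ejecting 5. So w(2) = 5. P is now [[2]].
Step i=1: Q has 1 at row 1, column 1; remove that cell from P, ejecting 2. So w(1) = 2. P is now [].

So w = 2 5 6 1 3 4.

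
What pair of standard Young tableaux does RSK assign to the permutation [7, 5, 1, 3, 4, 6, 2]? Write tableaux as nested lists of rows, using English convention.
P = [[1, 2, 4, 6], [3], [5], [7]], Q = [[1, 4, 5, 6], [2], [3], [7]]

Insert each entry of the permutation into P by Schensted row insertion, recording in Q the position of each new cell.

Insert 7: appended to row 1. P = [[7]].
Insert 5: 5 bumps 7 from row 1; 7 starts row 2. P = [[5], [7]].
Insert 1: 1 bumps 5 from row 1; 5 bumps 7 from row 2; 7 starts row 3. P = [[1], [5], [7]].
Insert 3: appended to row 1. P = [[1, 3], [5], [7]].
Insert 4: appended to row 1. P = [[1, 3, 4], [5], [7]].
Insert 6: appended to row 1. P = [[1, 3, 4, 6], [5], [7]].
Insert 2: 2 bumps 3 from row 1; 3 bumps 5 from row 2; 5 bumps 7 from row 3; 7 starts row 4. P = [[1, 2, 4, 6], [3], [5], [7]].

So P = [[1, 2, 4, 6], [3], [5], [7]], Q = [[1, 4, 5, 6], [2], [3], [7]].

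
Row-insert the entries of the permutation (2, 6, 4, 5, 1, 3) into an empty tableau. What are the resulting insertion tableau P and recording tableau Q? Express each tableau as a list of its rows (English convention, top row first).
P = [[1, 3, 5], [2, 4], [6]], Q = [[1, 2, 4], [3, 6], [5]]

Insert each entry of the permutation into P by Schensted row insertion, recording in Q the position of each new cell.

After inserting 2: P = [[2]].
After inserting 6: P = [[2, 6]].
After inserting 4: P = [[2, 4], [6]].
After inserting 5: P = [[2, 4, 5], [6]].
After inserting 1: P = [[1, 4, 5], [2], [6]].
After inserting 3: P = [[1, 3, 5], [2, 4], [6]].

So P = [[1, 3, 5], [2, 4], [6]], Q = [[1, 2, 4], [3, 6], [5]].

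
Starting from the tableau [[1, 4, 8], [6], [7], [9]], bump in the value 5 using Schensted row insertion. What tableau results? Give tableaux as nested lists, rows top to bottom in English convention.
[[1, 4, 5], [6, 8], [7], [9]]

In row 1, 5 replaces 8 (the leftmost entry greater than 5); 8 is bumped to row 2. 8 is appended to row 2. The new tableau is [[1, 4, 5], [6, 8], [7], [9]].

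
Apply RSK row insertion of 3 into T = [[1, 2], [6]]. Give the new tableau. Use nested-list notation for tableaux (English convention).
3 is larger than every entry of row 1, so it is appended to row 1. The new tableau is [[1, 2, 3], [6]].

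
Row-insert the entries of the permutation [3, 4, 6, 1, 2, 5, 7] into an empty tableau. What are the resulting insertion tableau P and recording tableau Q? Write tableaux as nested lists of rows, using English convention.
P = [[1, 2, 5, 7], [3, 4, 6]], Q = [[1, 2, 3, 7], [4, 5, 6]]

Insert each entry of the permutation into P by Schensted row insertion, recording in Q the position of each new cell.

After inserting 3: P = [[3]].
After inserting 4: P = [[3, 4]].
After inserting 6: P = [[3, 4, 6]].
After inserting 1: P = [[1, 4, 6], [3]].
After inserting 2: P = [[1, 2, 6], [3, 4]].
After inserting 5: P = [[1, 2, 5], [3, 4, 6]].
After inserting 7: P = [[1, 2, 5, 7], [3, 4, 6]].

So P = [[1, 2, 5, 7], [3, 4, 6]], Q = [[1, 2, 3, 7], [4, 5, 6]].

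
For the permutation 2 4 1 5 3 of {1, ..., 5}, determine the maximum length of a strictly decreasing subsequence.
2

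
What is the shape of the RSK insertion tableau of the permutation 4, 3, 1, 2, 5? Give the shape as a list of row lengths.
Row-insert each entry into an empty tableau.

After inserting 4: P = [[4]].
After inserting 3: P = [[3], [4]].
After inserting 1: P = [[1], [3], [4]].
After inserting 2: P = [[1, 2], [3], [4]].
After inserting 5: P = [[1, 2, 5], [3], [4]].

The final insertion tableau P = [[1, 2, 5], [3], [4]] has shape [3, 1, 1].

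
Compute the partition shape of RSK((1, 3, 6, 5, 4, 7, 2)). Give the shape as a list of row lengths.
[4, 1, 1, 1]

Row-insert each entry into an empty tableau.

After inserting 1: P = [[1]].
After inserting 3: P = [[1, 3]].
After inserting 6: P = [[1, 3, 6]].
After inserting 5: P = [[1, 3, 5], [6]].
After inserting 4: P = [[1, 3, 4], [5], [6]].
After inserting 7: P = [[1, 3, 4, 7], [5], [6]].
After inserting 2: P = [[1, 2, 4, 7], [3], [5], [6]].

The final insertion tableau P = [[1, 2, 4, 7], [3], [5], [6]] has shape [4, 1, 1, 1].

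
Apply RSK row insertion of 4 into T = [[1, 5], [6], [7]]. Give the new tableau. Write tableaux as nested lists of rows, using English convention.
[[1, 4], [5], [6], [7]]

In row 1, 4 replaces 5 (the leftmost entry greater than 4); 5 is bumped to row 2. In row 2, 5 replaces 6 (the leftmost entry greater than 5); 6 is bumped to row 3. In row 3, 6 replaces 7 (the leftmost entry greater than 6); 7 is bumped to row 4. 7 starts a new row 4. The new tableau is [[1, 4], [5], [6], [7]].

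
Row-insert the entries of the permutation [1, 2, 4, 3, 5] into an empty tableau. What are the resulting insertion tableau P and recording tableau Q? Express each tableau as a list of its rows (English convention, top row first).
Insert each entry of the permutation into P by Schensted row insertion, recording in Q the position of each new cell.

Insert 1: appended to row 1. P = [[1]], Q = [[1]].
Insert 2: appended to row 1. P = [[1, 2]], Q = [[1, 2]].
Insert 4: appended to row 1. P = [[1, 2, 4]], Q = [[1, 2, 3]].
Insert 3: 3 bumps 4 from row 1; 4 starts row 2. P = [[1, 2, 3], [4]], Q = [[1, 2, 3], [4]].
Insert 5: appended to row 1. P = [[1, 2, 3, 5], [4]], Q = [[1, 2, 3, 5], [4]].

So P = [[1, 2, 3, 5], [4]], Q = [[1, 2, 3, 5], [4]].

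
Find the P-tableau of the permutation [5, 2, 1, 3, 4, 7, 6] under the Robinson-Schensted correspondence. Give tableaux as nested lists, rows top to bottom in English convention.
Insert 5: appended to row 1. P = [[5]].
Insert 2: 2 bumps 5 from row 1; 5 starts row 2. P = [[2], [5]].
Insert 1: 1 bumps 2 from row 1; 2 bumps 5 from row 2; 5 starts row 3. P = [[1], [2], [5]].
Insert 3: appended to row 1. P = [[1, 3], [2], [5]].
Insert 4: appended to row 1. P = [[1, 3, 4], [2], [5]].
Insert 7: appended to row 1. P = [[1, 3, 4, 7], [2], [5]].
Insert 6: 6 bumps 7 from row 1; 7 appends to row 2. P = [[1, 3, 4, 6], [2, 7], [5]].

So P = [[1, 3, 4, 6], [2, 7], [5]].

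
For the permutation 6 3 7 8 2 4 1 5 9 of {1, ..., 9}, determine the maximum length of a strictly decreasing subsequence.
4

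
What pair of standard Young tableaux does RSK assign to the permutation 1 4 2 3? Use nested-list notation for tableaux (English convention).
Insert each entry of the permutation into P by Schensted row insertion, recording in Q the position of each new cell.

Insert 1: appended to row 1. P = [[1]].
Insert 4: appended to row 1. P = [[1, 4]].
Insert 2: 2 bumps 4 from row 1; 4 starts row 2. P = [[1, 2], [4]].
Insert 3: appended to row 1. P = [[1, 2, 3], [4]].

So P = [[1, 2, 3], [4]], Q = [[1, 2, 4], [3]].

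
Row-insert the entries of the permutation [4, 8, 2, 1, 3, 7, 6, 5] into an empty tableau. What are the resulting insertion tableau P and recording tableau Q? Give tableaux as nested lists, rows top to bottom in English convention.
Insert each entry of the permutation into P by Schensted row insertion, recording in Q the position of each new cell.

Insert 4: appended to row 1. P = [[4]], Q = [[1]].
Insert 8: appended to row 1. P = [[4, 8]], Q = [[1, 2]].
Insert 2: 2 bumps 4 from row 1; 4 starts row 2. P = [[2, 8], [4]], Q = [[1, 2], [3]].
Insert 1: 1 bumps 2 from row 1; 2 bumps 4 from row 2; 4 starts row 3. P = [[1, 8], [2], [4]], Q = [[1, 2], [3], [4]].
Insert 3: 3 bumps 8 from row 1; 8 appends to row 2. P = [[1, 3], [2, 8], [4]], Q = [[1, 2], [3, 5], [4]].
Insert 7: appended to row 1. P = [[1, 3, 7], [2, 8], [4]], Q = [[1, 2, 6], [3, 5], [4]].
Insert 6: 6 bumps 7 from row 1; 7 bumps 8 from row 2; 8 appends to row 3. P = [[1, 3, 6], [2, 7], [4, 8]], Q = [[1, 2, 6], [3, 5], [4, 7]].
Insert 5: 5 bumps 6 from row 1; 6 bumps 7 from row 2; 7 bumps 8 from row 3; 8 starts row 4. P = [[1, 3, 5], [2, 6], [4, 7], [8]], Q = [[1, 2, 6], [3, 5], [4, 7], [8]].

So P = [[1, 3, 5], [2, 6], [4, 7], [8]], Q = [[1, 2, 6], [3, 5], [4, 7], [8]].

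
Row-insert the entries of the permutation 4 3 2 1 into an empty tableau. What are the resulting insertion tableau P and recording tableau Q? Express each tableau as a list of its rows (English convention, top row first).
P = [[1], [2], [3], [4]], Q = [[1], [2], [3], [4]]

Insert each entry of the permutation into P by Schensted row insertion, recording in Q the position of each new cell.

Insert 4: appended to row 1. P = [[4]], Q = [[1]].
Insert 3: 3 bumps 4 from row 1; 4 starts row 2. P = [[3], [4]], Q = [[1], [2]].
Insert 2: 2 bumps 3 from row 1; 3 bumps 4 from row 2; 4 starts row 3. P = [[2], [3], [4]], Q = [[1], [2], [3]].
Insert 1: 1 bumps 2 from row 1; 2 bumps 3 from row 2; 3 bumps 4 from row 3; 4 starts row 4. P = [[1], [2], [3], [4]], Q = [[1], [2], [3], [4]].

So P = [[1], [2], [3], [4]], Q = [[1], [2], [3], [4]].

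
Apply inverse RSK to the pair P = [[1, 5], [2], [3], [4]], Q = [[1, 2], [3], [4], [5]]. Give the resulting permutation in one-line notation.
4 5 3 2 1

Reverse RSK: for i = n, n-1, ..., 1, locate i in Q, remove the corresponding corner cell from P, and reverse-bump its entry up through P; the value ejected from row 1 is w(i).

So w = 4 5 3 2 1.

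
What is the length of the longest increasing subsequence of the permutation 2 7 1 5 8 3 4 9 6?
4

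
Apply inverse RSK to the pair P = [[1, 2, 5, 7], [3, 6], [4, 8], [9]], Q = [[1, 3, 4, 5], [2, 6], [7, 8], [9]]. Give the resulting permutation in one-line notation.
Reverse the RSK construction: for i from n down to 1, find the cell of Q containing i, remove the entry at that cell from P, and reverse-bump it up through P; the value ejected from row 1 is w(i).

Step i=9: Q has 9 at row 4, column 1; remove 9 from row 4 of P and reverse-bump: 9 enters row 3 and ejects 8; 8 enters row 2 and ejects 6; 6 enters row 1 and ejects 5. So w(9) = 5. P is now [[1, 2, 6, 7], [3, 8], [4, 9]].
Step i=8: Q has 8 at row 3, column 2; remove 9 from row 3 of P and reverse-bump: 9 enters row 2 and ejects 8; 8 enters row 1 and ejects 7. So w(8) = 7. P is now [[1, 2, 6, 8], [3, 9], [4]].
Step i=7: Q has 7 at row 3, column 1; remove 4 from row 3 of P and reverse-bump: 4 enters row 2 and ejects 3; 3 enters row 1 and ejects 2. So w(7) = 2. P is now [[1, 3, 6, 8], [4, 9]].
Step i=6: Q has 6 at row 2, column 2; remove 9 from row 2 of P and reverse-bump: 9 enters row 1 and ejects 8. So w(6) = 8. P is now [[1, 3, 6, 9], [4]].
Step i=5: Q has 5 at row 1, column 4; remove that cell from P, ejecting 9. So w(5) = 9. P is now [[1, 3, 6], [4]].
Step i=4: Q has 4 at row 1, column 3; remove that cell from P, ejecting 6. So w(4) = 6. P is now [[1, 3], [4]].
Step i=3: Q has 3 at row 1, column 2; remove that cell from P, ejecting 3. So w(3) = 3. P is now [[1], [4]].
Step i=2: Q has 2 at row 2, column 1; remove 4 from row 2 of P and reverse-bump: 4 enters row 1 and ejects 1. So w(2) = 1. P is now [[4]].
Step i=1: Q has 1 at row 1, column 1; remove that cell from P, ejecting 4. So w(1) = 4. P is now [].

So w = 4 1 3 6 9 8 2 7 5.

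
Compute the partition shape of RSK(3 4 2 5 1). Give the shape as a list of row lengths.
[3, 1, 1]

Row-insert each entry into an empty tableau.

After inserting 3: P = [[3]].
After inserting 4: P = [[3, 4]].
After inserting 2: P = [[2, 4], [3]].
After inserting 5: P = [[2, 4, 5], [3]].
After inserting 1: P = [[1, 4, 5], [2], [3]].

The final insertion tableau P = [[1, 4, 5], [2], [3]] has shape [3, 1, 1].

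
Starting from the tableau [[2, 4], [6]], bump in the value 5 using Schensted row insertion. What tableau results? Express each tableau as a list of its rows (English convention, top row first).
[[2, 4, 5], [6]]

5 is larger than every entry of row 1, so it is appended to row 1. The new tableau is [[2, 4, 5], [6]].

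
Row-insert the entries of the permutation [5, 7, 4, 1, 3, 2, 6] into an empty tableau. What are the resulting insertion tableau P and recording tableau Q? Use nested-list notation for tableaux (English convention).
P = [[1, 2, 6], [3, 7], [4], [5]], Q = [[1, 2, 7], [3, 5], [4], [6]]

Insert each entry of the permutation into P by Schensted row insertion, recording in Q the position of each new cell.

Insert 5: appended to row 1. P = [[5]].
Insert 7: appended to row 1. P = [[5, 7]].
Insert 4: 4 bumps 5 from row 1; 5 starts row 2. P = [[4, 7], [5]].
Insert 1: 1 bumps 4 from row 1; 4 bumps 5 from row 2; 5 starts row 3. P = [[1, 7], [4], [5]].
Insert 3: 3 bumps 7 from row 1; 7 appends to row 2. P = [[1, 3], [4, 7], [5]].
Insert 2: 2 bumps 3 from row 1; 3 bumps 4 from row 2; 4 bumps 5 from row 3; 5 starts row 4. P = [[1, 2], [3, 7], [4], [5]].
Insert 6: appended to row 1. P = [[1, 2, 6], [3, 7], [4], [5]].

So P = [[1, 2, 6], [3, 7], [4], [5]], Q = [[1, 2, 7], [3, 5], [4], [6]].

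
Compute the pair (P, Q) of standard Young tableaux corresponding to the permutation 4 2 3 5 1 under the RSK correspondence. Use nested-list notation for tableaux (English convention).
P = [[1, 3, 5], [2], [4]], Q = [[1, 3, 4], [2], [5]]

Insert each entry of the permutation into P by Schensted row insertion, recording in Q the position of each new cell.

Insert 4: appended to row 1. P = [[4]], Q = [[1]].
Insert 2: 2 bumps 4 from row 1; 4 starts row 2. P = [[2], [4]], Q = [[1], [2]].
Insert 3: appended to row 1. P = [[2, 3], [4]], Q = [[1, 3], [2]].
Insert 5: appended to row 1. P = [[2, 3, 5], [4]], Q = [[1, 3, 4], [2]].
Insert 1: 1 bumps 2 from row 1; 2 bumps 4 from row 2; 4 starts row 3. P = [[1, 3, 5], [2], [4]], Q = [[1, 3, 4], [2], [5]].

So P = [[1, 3, 5], [2], [4]], Q = [[1, 3, 4], [2], [5]].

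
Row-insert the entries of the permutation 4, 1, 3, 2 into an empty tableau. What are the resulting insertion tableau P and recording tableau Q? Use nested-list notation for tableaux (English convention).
P = [[1, 2], [3], [4]], Q = [[1, 3], [2], [4]]

Insert each entry of the permutation into P by Schensted row insertion, recording in Q the position of each new cell.

Insert 4: appended to row 1. P = [[4]].
Insert 1: 1 bumps 4 from row 1; 4 starts row 2. P = [[1], [4]].
Insert 3: appended to row 1. P = [[1, 3], [4]].
Insert 2: 2 bumps 3 from row 1; 3 bumps 4 from row 2; 4 starts row 3. P = [[1, 2], [3], [4]].

So P = [[1, 2], [3], [4]], Q = [[1, 3], [2], [4]].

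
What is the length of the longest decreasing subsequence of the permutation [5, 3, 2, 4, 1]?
4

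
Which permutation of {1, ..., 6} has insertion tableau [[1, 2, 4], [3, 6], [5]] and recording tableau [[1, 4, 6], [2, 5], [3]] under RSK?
Reverse RSK: for i = n, n-1, ..., 1, locate i in Q, remove the corresponding corner cell from P, and reverse-bump its entry up through P; the value ejected from row 1 is w(i).

So w = 5 3 1 6 2 4.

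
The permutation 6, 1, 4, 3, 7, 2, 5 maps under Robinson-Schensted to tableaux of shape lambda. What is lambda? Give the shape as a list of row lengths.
[3, 2, 1, 1]

Row-insert each entry into an empty tableau.

After inserting 6: P = [[6]].
After inserting 1: P = [[1], [6]].
After inserting 4: P = [[1, 4], [6]].
After inserting 3: P = [[1, 3], [4], [6]].
After inserting 7: P = [[1, 3, 7], [4], [6]].
After inserting 2: P = [[1, 2, 7], [3], [4], [6]].
After inserting 5: P = [[1, 2, 5], [3, 7], [4], [6]].

The final insertion tableau P = [[1, 2, 5], [3, 7], [4], [6]] has shape [3, 2, 1, 1].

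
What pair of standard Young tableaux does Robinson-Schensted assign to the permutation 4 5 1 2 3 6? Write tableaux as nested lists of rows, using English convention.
P = [[1, 2, 3, 6], [4, 5]], Q = [[1, 2, 5, 6], [3, 4]]

Insert each entry of the permutation into P by Schensted row insertion, recording in Q the position of each new cell.

Insert 4: appended to row 1. P = [[4]], Q = [[1]].
Insert 5: appended to row 1. P = [[4, 5]], Q = [[1, 2]].
Insert 1: 1 bumps 4 from row 1; 4 starts row 2. P = [[1, 5], [4]], Q = [[1, 2], [3]].
Insert 2: 2 bumps 5 from row 1; 5 appends to row 2. P = [[1, 2], [4, 5]], Q = [[1, 2], [3, 4]].
Insert 3: appended to row 1. P = [[1, 2, 3], [4, 5]], Q = [[1, 2, 5], [3, 4]].
Insert 6: appended to row 1. P = [[1, 2, 3, 6], [4, 5]], Q = [[1, 2, 5, 6], [3, 4]].

So P = [[1, 2, 3, 6], [4, 5]], Q = [[1, 2, 5, 6], [3, 4]].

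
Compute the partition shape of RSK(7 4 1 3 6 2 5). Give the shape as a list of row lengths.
[3, 2, 1, 1]

Row-insert each entry into an empty tableau.

After inserting 7: P = [[7]].
After inserting 4: P = [[4], [7]].
After inserting 1: P = [[1], [4], [7]].
After inserting 3: P = [[1, 3], [4], [7]].
After inserting 6: P = [[1, 3, 6], [4], [7]].
After inserting 2: P = [[1, 2, 6], [3], [4], [7]].
After inserting 5: P = [[1, 2, 5], [3, 6], [4], [7]].

The final insertion tableau P = [[1, 2, 5], [3, 6], [4], [7]] has shape [3, 2, 1, 1].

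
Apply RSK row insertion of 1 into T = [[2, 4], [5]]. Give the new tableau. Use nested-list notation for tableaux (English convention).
[[1, 4], [2], [5]]

In row 1, 1 replaces 2 (the leftmost entry greater than 1); 2 is bumped to row 2. In row 2, 2 replaces 5 (the leftmost entry greater than 2); 5 is bumped to row 3. 5 starts a new row 3. The new tableau is [[1, 4], [2], [5]].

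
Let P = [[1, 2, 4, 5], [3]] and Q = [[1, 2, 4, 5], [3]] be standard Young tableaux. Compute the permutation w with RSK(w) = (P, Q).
1 3 2 4 5

Reverse the RSK construction: for i from n down to 1, find the cell of Q containing i, remove the entry at that cell from P, and reverse-bump it up through P; the value ejected from row 1 is w(i).

Step i=5: Q has 5 at row 1, column 4; remove that cell from P, ejecting 5. So w(5) = 5. P is now [[1, 2, 4], [3]].
Step i=4: Q has 4 at row 1, column 3; remove that cell from P, ejecting 4. So w(4) = 4. P is now [[1, 2], [3]].
Step i=3: Q has 3 at row 2, column 1; remove 3 from row 2 of P and reverse-bump: 3 enters row 1 and ejects 2. So w(3) = 2. P is now [[1, 3]].
Step i=2: Q has 2 at row 1, column 2; remove that cell from P, ejecting 3. So w(2) = 3. P is now [[1]].
Step i=1: Q has 1 at row 1, column 1; remove that cell from P, ejecting 1. So w(1) = 1. P is now [].

So w = 1 3 2 4 5.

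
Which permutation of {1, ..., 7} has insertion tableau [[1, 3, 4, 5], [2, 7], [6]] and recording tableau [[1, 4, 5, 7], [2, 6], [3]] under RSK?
6 2 1 3 7 4 5

Reverse the RSK construction: for i from n down to 1, find the cell of Q containing i, remove the entry at that cell from P, and reverse-bump it up through P; the value ejected from row 1 is w(i).

Step i=7: Q has 7 at row 1, column 4; remove that cell from P, ejecting 5. So w(7) = 5. P is now [[1, 3, 4], [2, 7], [6]].
Step i=6: Q has 6 at row 2, column 2; remove 7 from row 2 of P and reverse-bump: 7 enters row 1 and ejects 4. So w(6) = 4. P is now [[1, 3, 7], [2], [6]].
Step i=5: Q has 5 at row 1, column 3; remove that cell from P, ejecting 7. So w(5) = 7. P is now [[1, 3], [2], [6]].
Step i=4: Q has 4 at row 1, column 2; remove that cell from P, ejecting 3. So w(4) = 3. P is now [[1], [2], [6]].
Step i=3: Q has 3 at row 3, column 1; remove 6 from row 3 of P and reverse-bump: 6 enters row 2 and ejects 2; 2 enters row 1 and ejects 1. So w(3) = 1. P is now [[2], [6]].
Step i=2: Q has 2 at row 2, column 1; remove 6 from row 2 of P and reverse-bump: 6 enters row 1 and ejects 2. So w(2) = 2. P is now [[6]].
Step i=1: Q has 1 at row 1, column 1; remove that cell from P, ejecting 6. So w(1) = 6. P is now [].

So w = 6 2 1 3 7 4 5.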